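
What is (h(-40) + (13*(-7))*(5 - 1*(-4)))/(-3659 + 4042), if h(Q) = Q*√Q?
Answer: -819/383 - 80*I*√10/383 ≈ -2.1384 - 0.66053*I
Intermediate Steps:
h(Q) = Q^(3/2)
(h(-40) + (13*(-7))*(5 - 1*(-4)))/(-3659 + 4042) = ((-40)^(3/2) + (13*(-7))*(5 - 1*(-4)))/(-3659 + 4042) = (-80*I*√10 - 91*(5 + 4))/383 = (-80*I*√10 - 91*9)*(1/383) = (-80*I*√10 - 819)*(1/383) = (-819 - 80*I*√10)*(1/383) = -819/383 - 80*I*√10/383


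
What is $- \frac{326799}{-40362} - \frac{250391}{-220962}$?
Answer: $\frac{979957645}{106172241} \approx 9.2299$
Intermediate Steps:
$- \frac{326799}{-40362} - \frac{250391}{-220962} = \left(-326799\right) \left(- \frac{1}{40362}\right) - - \frac{250391}{220962} = \frac{108933}{13454} + \frac{250391}{220962} = \frac{979957645}{106172241}$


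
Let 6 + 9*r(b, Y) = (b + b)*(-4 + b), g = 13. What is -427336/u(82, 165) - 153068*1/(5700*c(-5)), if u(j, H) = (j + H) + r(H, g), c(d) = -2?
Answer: -155143943/2767350 ≈ -56.062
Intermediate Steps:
r(b, Y) = -⅔ + 2*b*(-4 + b)/9 (r(b, Y) = -⅔ + ((b + b)*(-4 + b))/9 = -⅔ + ((2*b)*(-4 + b))/9 = -⅔ + (2*b*(-4 + b))/9 = -⅔ + 2*b*(-4 + b)/9)
u(j, H) = -⅔ + j + H/9 + 2*H²/9 (u(j, H) = (j + H) + (-⅔ - 8*H/9 + 2*H²/9) = (H + j) + (-⅔ - 8*H/9 + 2*H²/9) = -⅔ + j + H/9 + 2*H²/9)
-427336/u(82, 165) - 153068*1/(5700*c(-5)) = -427336/(-⅔ + 82 + (⅑)*165 + (2/9)*165²) - 153068/(-2*(-76)*(-75)) = -427336/(-⅔ + 82 + 55/3 + (2/9)*27225) - 153068/(152*(-75)) = -427336/(-⅔ + 82 + 55/3 + 6050) - 153068/(-11400) = -427336/18449/3 - 153068*(-1/11400) = -427336*3/18449 + 38267/2850 = -1282008/18449 + 38267/2850 = -155143943/2767350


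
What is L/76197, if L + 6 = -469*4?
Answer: -1882/76197 ≈ -0.024699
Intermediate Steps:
L = -1882 (L = -6 - 469*4 = -6 - 1876 = -1882)
L/76197 = -1882/76197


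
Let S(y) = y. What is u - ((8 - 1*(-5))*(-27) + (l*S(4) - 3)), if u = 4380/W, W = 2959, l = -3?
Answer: 1087374/2959 ≈ 367.48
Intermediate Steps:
u = 4380/2959 ≈ 1.4802
u - ((8 - 1*(-5))*(-27) + (l*S(4) - 3)) = 4380/2959 - ((8 - 1*(-5))*(-27) + (-3*4 - 3)) = 4380/2959 - ((8 + 5)*(-27) + (-12 - 3)) = 4380/2959 - (13*(-27) - 15) = 4380/2959 - (-351 - 15) = 4380/2959 - 1*(-366) = 4380/2959 + 366 = 1087374/2959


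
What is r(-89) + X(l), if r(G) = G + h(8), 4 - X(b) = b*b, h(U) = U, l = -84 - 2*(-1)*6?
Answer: -5261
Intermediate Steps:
l = -72 (l = -84 + 2*6 = -84 + 12 = -72)
X(b) = 4 - b² (X(b) = 4 - b*b = 4 - b²)
r(G) = 8 + G (r(G) = G + 8 = 8 + G)
r(-89) + X(l) = (8 - 89) + (4 - 1*(-72)²) = -81 + (4 - 1*5184) = -81 + (4 - 5184) = -81 - 5180 = -5261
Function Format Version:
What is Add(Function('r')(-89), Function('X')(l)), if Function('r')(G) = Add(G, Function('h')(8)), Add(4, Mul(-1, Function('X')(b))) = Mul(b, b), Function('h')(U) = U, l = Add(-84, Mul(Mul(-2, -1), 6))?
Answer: -5261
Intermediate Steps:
l = -72 (l = Add(-84, Mul(2, 6)) = Add(-84, 12) = -72)
Function('X')(b) = Add(4, Mul(-1, Pow(b, 2))) (Function('X')(b) = Add(4, Mul(-1, Mul(b, b))) = Add(4, Mul(-1, Pow(b, 2))))
Function('r')(G) = Add(8, G) (Function('r')(G) = Add(G, 8) = Add(8, G))
Add(Function('r')(-89), Function('X')(l)) = Add(Add(8, -89), Add(4, Mul(-1, Pow(-72, 2)))) = Add(-81, Add(4, Mul(-1, 5184))) = Add(-81, Add(4, -5184)) = Add(-81, -5180) = -5261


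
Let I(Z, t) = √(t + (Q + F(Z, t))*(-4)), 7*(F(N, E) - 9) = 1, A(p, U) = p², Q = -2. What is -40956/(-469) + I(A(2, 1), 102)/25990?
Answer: 40956/469 + √3598/181930 ≈ 87.327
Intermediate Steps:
F(N, E) = 64/7 (F(N, E) = 9 + (⅐)*1 = 9 + ⅐ = 64/7)
I(Z, t) = √(-200/7 + t) (I(Z, t) = √(t + (-2 + 64/7)*(-4)) = √(t + (50/7)*(-4)) = √(t - 200/7) = √(-200/7 + t))
-40956/(-469) + I(A(2, 1), 102)/25990 = -40956/(-469) + (√(-1400 + 49*102)/7)/25990 = -40956*(-1/469) + (√(-1400 + 4998)/7)*(1/25990) = 40956/469 + (√3598/7)*(1/25990) = 40956/469 + √3598/181930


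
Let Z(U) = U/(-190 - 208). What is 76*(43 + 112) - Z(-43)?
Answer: 4688397/398 ≈ 11780.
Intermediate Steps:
Z(U) = -U/398 (Z(U) = U/(-398) = -U/398)
76*(43 + 112) - Z(-43) = 76*(43 + 112) - (-1)*(-43)/398 = 76*155 - 1*43/398 = 11780 - 43/398 = 4688397/398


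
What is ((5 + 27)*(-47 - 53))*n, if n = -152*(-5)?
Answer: -2432000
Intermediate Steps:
n = 760
((5 + 27)*(-47 - 53))*n = ((5 + 27)*(-47 - 53))*760 = (32*(-100))*760 = -3200*760 = -2432000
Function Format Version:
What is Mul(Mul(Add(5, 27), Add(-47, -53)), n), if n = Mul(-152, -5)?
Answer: -2432000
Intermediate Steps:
n = 760
Mul(Mul(Add(5, 27), Add(-47, -53)), n) = Mul(Mul(Add(5, 27), Add(-47, -53)), 760) = Mul(Mul(32, -100), 760) = Mul(-3200, 760) = -2432000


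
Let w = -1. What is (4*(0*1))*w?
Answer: 0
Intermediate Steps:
(4*(0*1))*w = (4*(0*1))*(-1) = (4*0)*(-1) = 0*(-1) = 0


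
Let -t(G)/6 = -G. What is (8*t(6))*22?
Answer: 6336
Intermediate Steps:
t(G) = 6*G (t(G) = -(-6)*G = 6*G)
(8*t(6))*22 = (8*(6*6))*22 = (8*36)*22 = 288*22 = 6336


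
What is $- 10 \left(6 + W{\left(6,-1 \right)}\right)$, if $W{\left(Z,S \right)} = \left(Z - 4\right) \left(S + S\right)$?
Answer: $-20$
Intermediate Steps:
$W{\left(Z,S \right)} = 2 S \left(-4 + Z\right)$ ($W{\left(Z,S \right)} = \left(-4 + Z\right) 2 S = 2 S \left(-4 + Z\right)$)
$- 10 \left(6 + W{\left(6,-1 \right)}\right) = - 10 \left(6 + 2 \left(-1\right) \left(-4 + 6\right)\right) = - 10 \left(6 + 2 \left(-1\right) 2\right) = - 10 \left(6 - 4\right) = \left(-10\right) 2 = -20$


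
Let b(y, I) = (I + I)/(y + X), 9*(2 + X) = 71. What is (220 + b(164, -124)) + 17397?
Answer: 26934161/1529 ≈ 17616.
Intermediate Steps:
X = 53/9 (X = -2 + (⅑)*71 = -2 + 71/9 = 53/9 ≈ 5.8889)
b(y, I) = 2*I/(53/9 + y) (b(y, I) = (I + I)/(y + 53/9) = (2*I)/(53/9 + y) = 2*I/(53/9 + y))
(220 + b(164, -124)) + 17397 = (220 + 18*(-124)/(53 + 9*164)) + 17397 = (220 + 18*(-124)/(53 + 1476)) + 17397 = (220 + 18*(-124)/1529) + 17397 = (220 + 18*(-124)*(1/1529)) + 17397 = (220 - 2232/1529) + 17397 = 334148/1529 + 17397 = 26934161/1529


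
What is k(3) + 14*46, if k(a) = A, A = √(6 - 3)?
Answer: 644 + √3 ≈ 645.73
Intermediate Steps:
A = √3 ≈ 1.7320
k(a) = √3
k(3) + 14*46 = √3 + 14*46 = √3 + 644 = 644 + √3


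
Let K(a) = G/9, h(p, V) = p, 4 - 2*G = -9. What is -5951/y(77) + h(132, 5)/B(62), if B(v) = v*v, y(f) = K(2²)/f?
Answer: -7926410217/12493 ≈ -6.3447e+5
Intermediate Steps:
G = 13/2 (G = 2 - ½*(-9) = 2 + 9/2 = 13/2 ≈ 6.5000)
K(a) = 13/18 (K(a) = (13/2)/9 = (13/2)*(⅑) = 13/18)
y(f) = 13/(18*f)
B(v) = v²
-5951/y(77) + h(132, 5)/B(62) = -5951/((13/18)/77) + 132/(62²) = -5951/((13/18)*(1/77)) + 132/3844 = -5951/13/1386 + 132*(1/3844) = -5951*1386/13 + 33/961 = -8248086/13 + 33/961 = -7926410217/12493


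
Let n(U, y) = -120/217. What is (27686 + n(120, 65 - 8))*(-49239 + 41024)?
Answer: -1592051630/7 ≈ -2.2744e+8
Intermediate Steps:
n(U, y) = -120/217 (n(U, y) = -120*1/217 = -120/217)
(27686 + n(120, 65 - 8))*(-49239 + 41024) = (27686 - 120/217)*(-49239 + 41024) = (6007742/217)*(-8215) = -1592051630/7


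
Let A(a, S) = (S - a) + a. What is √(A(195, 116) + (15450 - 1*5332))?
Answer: √10234 ≈ 101.16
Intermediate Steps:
A(a, S) = S
√(A(195, 116) + (15450 - 1*5332)) = √(116 + (15450 - 1*5332)) = √(116 + (15450 - 5332)) = √(116 + 10118) = √10234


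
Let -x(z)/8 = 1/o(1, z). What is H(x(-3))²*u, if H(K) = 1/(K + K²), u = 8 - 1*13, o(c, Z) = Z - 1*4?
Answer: -2401/2880 ≈ -0.83368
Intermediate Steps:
o(c, Z) = -4 + Z (o(c, Z) = Z - 4 = -4 + Z)
x(z) = -8/(-4 + z)
u = -5 (u = 8 - 13 = -5)
H(x(-3))²*u = (1/(((-8/(-4 - 3)))*(1 - 8/(-4 - 3))))²*(-5) = (1/(((-8/(-7)))*(1 - 8/(-7))))²*(-5) = (1/(((-8*(-⅐)))*(1 - 8*(-⅐))))²*(-5) = (1/((8/7)*(1 + 8/7)))²*(-5) = (7/(8*(15/7)))²*(-5) = ((7/8)*(7/15))²*(-5) = (49/120)²*(-5) = (2401/14400)*(-5) = -2401/2880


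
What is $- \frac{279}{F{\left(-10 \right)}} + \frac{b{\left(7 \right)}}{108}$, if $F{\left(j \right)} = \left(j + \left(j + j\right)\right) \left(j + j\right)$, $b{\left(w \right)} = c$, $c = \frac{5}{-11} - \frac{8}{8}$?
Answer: $- \frac{28421}{59400} \approx -0.47847$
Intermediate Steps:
$c = - \frac{16}{11}$ ($c = 5 \left(- \frac{1}{11}\right) - 1 = - \frac{5}{11} - 1 = - \frac{16}{11} \approx -1.4545$)
$b{\left(w \right)} = - \frac{16}{11}$
$F{\left(j \right)} = 6 j^{2}$ ($F{\left(j \right)} = \left(j + 2 j\right) 2 j = 3 j 2 j = 6 j^{2}$)
$- \frac{279}{F{\left(-10 \right)}} + \frac{b{\left(7 \right)}}{108} = - \frac{279}{6 \left(-10\right)^{2}} - \frac{16}{11 \cdot 108} = - \frac{279}{6 \cdot 100} - \frac{4}{297} = - \frac{279}{600} - \frac{4}{297} = \left(-279\right) \frac{1}{600} - \frac{4}{297} = - \frac{93}{200} - \frac{4}{297} = - \frac{28421}{59400}$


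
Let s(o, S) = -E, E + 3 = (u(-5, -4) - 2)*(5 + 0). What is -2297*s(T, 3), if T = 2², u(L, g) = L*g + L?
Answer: 142414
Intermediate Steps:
u(L, g) = L + L*g
T = 4
E = 62 (E = -3 + (-5*(1 - 4) - 2)*(5 + 0) = -3 + (-5*(-3) - 2)*5 = -3 + (15 - 2)*5 = -3 + 13*5 = -3 + 65 = 62)
s(o, S) = -62 (s(o, S) = -1*62 = -62)
-2297*s(T, 3) = -2297*(-62) = 142414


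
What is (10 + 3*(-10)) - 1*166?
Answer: -186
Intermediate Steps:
(10 + 3*(-10)) - 1*166 = (10 - 30) - 166 = -20 - 166 = -186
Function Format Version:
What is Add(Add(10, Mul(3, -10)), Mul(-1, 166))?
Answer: -186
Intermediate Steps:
Add(Add(10, Mul(3, -10)), Mul(-1, 166)) = Add(Add(10, -30), -166) = Add(-20, -166) = -186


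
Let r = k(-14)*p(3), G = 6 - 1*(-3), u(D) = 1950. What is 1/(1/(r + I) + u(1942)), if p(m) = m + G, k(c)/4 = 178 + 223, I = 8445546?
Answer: 8464794/16506348301 ≈ 0.00051282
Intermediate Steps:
k(c) = 1604 (k(c) = 4*(178 + 223) = 4*401 = 1604)
G = 9 (G = 6 + 3 = 9)
p(m) = 9 + m (p(m) = m + 9 = 9 + m)
r = 19248 (r = 1604*(9 + 3) = 1604*12 = 19248)
1/(1/(r + I) + u(1942)) = 1/(1/(19248 + 8445546) + 1950) = 1/(1/8464794 + 1950) = 1/(16506348301/8464794) = 8464794/16506348301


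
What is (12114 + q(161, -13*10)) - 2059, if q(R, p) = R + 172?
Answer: 10388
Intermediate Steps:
q(R, p) = 172 + R
(12114 + q(161, -13*10)) - 2059 = (12114 + (172 + 161)) - 2059 = (12114 + 333) - 2059 = 12447 - 2059 = 10388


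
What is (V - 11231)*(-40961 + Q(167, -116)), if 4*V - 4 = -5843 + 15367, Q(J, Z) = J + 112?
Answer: 359995018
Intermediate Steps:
Q(J, Z) = 112 + J
V = 2382 (V = 1 + (-5843 + 15367)/4 = 1 + (¼)*9524 = 1 + 2381 = 2382)
(V - 11231)*(-40961 + Q(167, -116)) = (2382 - 11231)*(-40961 + (112 + 167)) = -8849*(-40961 + 279) = -8849*(-40682) = 359995018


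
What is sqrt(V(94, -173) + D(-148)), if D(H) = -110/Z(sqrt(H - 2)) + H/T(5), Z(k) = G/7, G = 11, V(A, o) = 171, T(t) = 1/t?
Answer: 3*I*sqrt(71) ≈ 25.278*I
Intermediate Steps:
Z(k) = 11/7
D(H) = -70 + 5*H (D(H) = -110/11/7 + H/(1/5) = -110*7/11 + H/(1/5) = -70 + H*5 = -70 + 5*H)
sqrt(V(94, -173) + D(-148)) = sqrt(171 + (-70 + 5*(-148))) = sqrt(171 + (-70 - 740)) = sqrt(171 - 810) = sqrt(-639) = 3*I*sqrt(71)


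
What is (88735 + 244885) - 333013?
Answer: 607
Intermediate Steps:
(88735 + 244885) - 333013 = 333620 - 333013 = 607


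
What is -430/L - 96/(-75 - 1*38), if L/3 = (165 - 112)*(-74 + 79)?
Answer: 5546/17967 ≈ 0.30868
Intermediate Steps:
L = 795 (L = 3*((165 - 112)*(-74 + 79)) = 3*(53*5) = 3*265 = 795)
-430/L - 96/(-75 - 1*38) = -430/795 - 96/(-75 - 1*38) = -430*1/795 - 96/(-75 - 38) = -86/159 - 96/(-113) = -86/159 - 96*(-1/113) = -86/159 + 96/113 = 5546/17967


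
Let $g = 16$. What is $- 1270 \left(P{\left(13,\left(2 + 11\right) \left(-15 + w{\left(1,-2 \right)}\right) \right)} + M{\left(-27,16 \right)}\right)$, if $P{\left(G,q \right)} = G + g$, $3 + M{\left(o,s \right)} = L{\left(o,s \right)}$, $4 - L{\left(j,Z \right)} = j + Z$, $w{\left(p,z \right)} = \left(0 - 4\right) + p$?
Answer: $-52070$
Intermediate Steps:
$w{\left(p,z \right)} = -4 + p$
$L{\left(j,Z \right)} = 4 - Z - j$ ($L{\left(j,Z \right)} = 4 - \left(j + Z\right) = 4 - \left(Z + j\right) = 4 - Z - j$)
$M{\left(o,s \right)} = 1 - o - s$ ($M{\left(o,s \right)} = -3 - \left(-4 + o + s\right) = 1 - o - s$)
$P{\left(G,q \right)} = 16 + G$ ($P{\left(G,q \right)} = G + 16 = 16 + G$)
$- 1270 \left(P{\left(13,\left(2 + 11\right) \left(-15 + w{\left(1,-2 \right)}\right) \right)} + M{\left(-27,16 \right)}\right) = - 1270 \left(\left(16 + 13\right) - -12\right) = - 1270 \left(29 + \left(1 + 27 - 16\right)\right) = - 1270 \left(29 + 12\right) = \left(-1270\right) 41 = -52070$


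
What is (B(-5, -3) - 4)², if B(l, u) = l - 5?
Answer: 196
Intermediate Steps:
B(l, u) = -5 + l
(B(-5, -3) - 4)² = ((-5 - 5) - 4)² = (-10 - 4)² = (-14)² = 196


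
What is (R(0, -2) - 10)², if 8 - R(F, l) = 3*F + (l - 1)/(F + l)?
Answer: 49/4 ≈ 12.250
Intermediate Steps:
R(F, l) = 8 - 3*F - (-1 + l)/(F + l) (R(F, l) = 8 - (3*F + (l - 1)/(F + l)) = 8 - (3*F + (-1 + l)/(F + l)) = 8 + (-3*F - (-1 + l)/(F + l)) = 8 - 3*F - (-1 + l)/(F + l))
(R(0, -2) - 10)² = ((1 - 3*0² + 7*(-2) + 8*0 - 3*0*(-2))/(0 - 2) - 10)² = ((1 - 3*0 - 14 + 0 + 0)/(-2) - 10)² = (-(1 + 0 - 14 + 0 + 0)/2 - 10)² = (-½*(-13) - 10)² = (13/2 - 10)² = (-7/2)² = 49/4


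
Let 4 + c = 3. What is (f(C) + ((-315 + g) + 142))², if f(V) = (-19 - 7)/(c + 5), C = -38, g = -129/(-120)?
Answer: 50936769/1600 ≈ 31835.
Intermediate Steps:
c = -1 (c = -4 + 3 = -1)
g = 43/40 (g = -129*(-1/120) = 43/40 ≈ 1.0750)
f(V) = -13/2 (f(V) = (-19 - 7)/(-1 + 5) = -26/4 = -26*¼ = -13/2)
(f(C) + ((-315 + g) + 142))² = (-13/2 + ((-315 + 43/40) + 142))² = (-13/2 + (-12557/40 + 142))² = (-13/2 - 6877/40)² = (-7137/40)² = 50936769/1600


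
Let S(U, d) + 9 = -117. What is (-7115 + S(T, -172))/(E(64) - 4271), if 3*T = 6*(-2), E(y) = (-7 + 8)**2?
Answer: 7241/4270 ≈ 1.6958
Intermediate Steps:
E(y) = 1 (E(y) = 1**2 = 1)
T = -4 (T = (6*(-2))/3 = (1/3)*(-12) = -4)
S(U, d) = -126 (S(U, d) = -9 - 117 = -126)
(-7115 + S(T, -172))/(E(64) - 4271) = (-7115 - 126)/(1 - 4271) = -7241/(-4270) = -7241*(-1/4270) = 7241/4270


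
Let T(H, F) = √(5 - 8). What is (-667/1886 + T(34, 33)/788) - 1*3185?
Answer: -261199/82 + I*√3/788 ≈ -3185.4 + 0.002198*I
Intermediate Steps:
T(H, F) = I*√3 (T(H, F) = √(-3) = I*√3)
(-667/1886 + T(34, 33)/788) - 1*3185 = (-667/1886 + (I*√3)/788) - 1*3185 = (-667*1/1886 + (I*√3)*(1/788)) - 3185 = (-29/82 + I*√3/788) - 3185 = -261199/82 + I*√3/788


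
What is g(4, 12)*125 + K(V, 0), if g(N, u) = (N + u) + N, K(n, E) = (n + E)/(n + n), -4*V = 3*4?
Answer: 5001/2 ≈ 2500.5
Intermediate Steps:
V = -3 (V = -3*4/4 = -¼*12 = -3)
K(n, E) = (E + n)/(2*n) (K(n, E) = (E + n)/((2*n)) = (E + n)*(1/(2*n)) = (E + n)/(2*n))
g(N, u) = u + 2*N
g(4, 12)*125 + K(V, 0) = (12 + 2*4)*125 + (½)*(0 - 3)/(-3) = (12 + 8)*125 + (½)*(-⅓)*(-3) = 20*125 + ½ = 2500 + ½ = 5001/2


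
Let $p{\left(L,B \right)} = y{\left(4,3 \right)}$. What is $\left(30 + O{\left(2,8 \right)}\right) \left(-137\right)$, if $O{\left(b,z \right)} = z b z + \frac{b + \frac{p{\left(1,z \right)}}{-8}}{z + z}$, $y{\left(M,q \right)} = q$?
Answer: $- \frac{2772469}{128} \approx -21660.0$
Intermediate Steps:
$p{\left(L,B \right)} = 3$
$O{\left(b,z \right)} = b z^{2} + \frac{- \frac{3}{8} + b}{2 z}$ ($O{\left(b,z \right)} = z b z + \frac{b + \frac{3}{-8}}{z + z} = b z z + \frac{b + 3 \left(- \frac{1}{8}\right)}{2 z} = b z^{2} + \left(b - \frac{3}{8}\right) \frac{1}{2 z} = b z^{2} + \left(- \frac{3}{8} + b\right) \frac{1}{2 z} = b z^{2} + \frac{- \frac{3}{8} + b}{2 z}$)
$\left(30 + O{\left(2,8 \right)}\right) \left(-137\right) = \left(30 + \frac{- \frac{3}{16} + \frac{1}{2} \cdot 2 + 2 \cdot 8^{3}}{8}\right) \left(-137\right) = \left(30 + \frac{- \frac{3}{16} + 1 + 2 \cdot 512}{8}\right) \left(-137\right) = \left(30 + \frac{- \frac{3}{16} + 1 + 1024}{8}\right) \left(-137\right) = \left(30 + \frac{1}{8} \cdot \frac{16397}{16}\right) \left(-137\right) = \left(30 + \frac{16397}{128}\right) \left(-137\right) = \frac{20237}{128} \left(-137\right) = - \frac{2772469}{128}$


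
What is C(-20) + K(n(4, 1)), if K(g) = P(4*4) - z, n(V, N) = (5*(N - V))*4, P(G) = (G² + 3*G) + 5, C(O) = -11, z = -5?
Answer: 303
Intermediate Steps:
P(G) = 5 + G² + 3*G
n(V, N) = -20*V + 20*N (n(V, N) = (-5*V + 5*N)*4 = -20*V + 20*N)
K(g) = 314 (K(g) = (5 + (4*4)² + 3*(4*4)) - 1*(-5) = (5 + 16² + 3*16) + 5 = (5 + 256 + 48) + 5 = 309 + 5 = 314)
C(-20) + K(n(4, 1)) = -11 + 314 = 303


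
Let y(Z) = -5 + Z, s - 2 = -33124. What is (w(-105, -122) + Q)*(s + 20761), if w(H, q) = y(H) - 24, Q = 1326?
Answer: -14734312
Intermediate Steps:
s = -33122 (s = 2 - 33124 = -33122)
w(H, q) = -29 + H (w(H, q) = (-5 + H) - 24 = -29 + H)
(w(-105, -122) + Q)*(s + 20761) = ((-29 - 105) + 1326)*(-33122 + 20761) = (-134 + 1326)*(-12361) = 1192*(-12361) = -14734312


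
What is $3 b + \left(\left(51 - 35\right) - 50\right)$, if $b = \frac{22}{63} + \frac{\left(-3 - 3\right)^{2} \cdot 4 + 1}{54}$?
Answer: $- \frac{3137}{126} \approx -24.897$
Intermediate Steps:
$b = \frac{1147}{378}$ ($b = 22 \cdot \frac{1}{63} + \left(\left(-6\right)^{2} \cdot 4 + 1\right) \frac{1}{54} = \frac{22}{63} + \left(36 \cdot 4 + 1\right) \frac{1}{54} = \frac{22}{63} + \left(144 + 1\right) \frac{1}{54} = \frac{22}{63} + 145 \cdot \frac{1}{54} = \frac{22}{63} + \frac{145}{54} = \frac{1147}{378} \approx 3.0344$)
$3 b + \left(\left(51 - 35\right) - 50\right) = 3 \cdot \frac{1147}{378} + \left(\left(51 - 35\right) - 50\right) = \frac{1147}{126} + \left(16 - 50\right) = \frac{1147}{126} - 34 = - \frac{3137}{126}$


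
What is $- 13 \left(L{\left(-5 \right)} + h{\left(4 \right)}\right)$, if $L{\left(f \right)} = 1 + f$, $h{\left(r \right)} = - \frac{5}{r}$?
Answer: $\frac{273}{4} \approx 68.25$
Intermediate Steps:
$- 13 \left(L{\left(-5 \right)} + h{\left(4 \right)}\right) = - 13 \left(\left(1 - 5\right) - \frac{5}{4}\right) = - 13 \left(-4 - \frac{5}{4}\right) = \left(-13\right) \left(- \frac{21}{4}\right) = \frac{273}{4}$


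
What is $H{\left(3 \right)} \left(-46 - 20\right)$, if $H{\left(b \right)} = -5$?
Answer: $330$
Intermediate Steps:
$H{\left(3 \right)} \left(-46 - 20\right) = - 5 \left(-46 - 20\right) = \left(-5\right) \left(-66\right) = 330$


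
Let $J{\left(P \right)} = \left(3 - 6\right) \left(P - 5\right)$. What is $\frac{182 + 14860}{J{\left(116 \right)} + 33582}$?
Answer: $\frac{5014}{11083} \approx 0.4524$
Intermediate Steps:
$J{\left(P \right)} = 15 - 3 P$ ($J{\left(P \right)} = \left(3 - 6\right) \left(-5 + P\right) = - 3 \left(-5 + P\right) = 15 - 3 P$)
$\frac{182 + 14860}{J{\left(116 \right)} + 33582} = \frac{182 + 14860}{\left(15 - 348\right) + 33582} = \frac{15042}{\left(15 - 348\right) + 33582} = \frac{15042}{-333 + 33582} = \frac{15042}{33249} = 15042 \cdot \frac{1}{33249} = \frac{5014}{11083}$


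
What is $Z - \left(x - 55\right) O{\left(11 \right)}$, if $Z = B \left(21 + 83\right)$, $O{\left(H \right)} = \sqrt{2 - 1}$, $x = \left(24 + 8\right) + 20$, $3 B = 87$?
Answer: $3019$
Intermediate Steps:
$B = 29$ ($B = \frac{1}{3} \cdot 87 = 29$)
$x = 52$ ($x = 32 + 20 = 52$)
$O{\left(H \right)} = 1$ ($O{\left(H \right)} = \sqrt{1} = 1$)
$Z = 3016$ ($Z = 29 \left(21 + 83\right) = 29 \cdot 104 = 3016$)
$Z - \left(x - 55\right) O{\left(11 \right)} = 3016 - \left(52 - 55\right) 1 = 3016 - \left(-3\right) 1 = 3016 - -3 = 3016 + 3 = 3019$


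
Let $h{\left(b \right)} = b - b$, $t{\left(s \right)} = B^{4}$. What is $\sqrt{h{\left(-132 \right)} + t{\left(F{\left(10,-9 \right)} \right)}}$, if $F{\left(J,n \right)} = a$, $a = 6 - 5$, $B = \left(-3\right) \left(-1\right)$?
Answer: $9$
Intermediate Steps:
$B = 3$
$a = 1$ ($a = 6 - 5 = 1$)
$F{\left(J,n \right)} = 1$
$t{\left(s \right)} = 81$ ($t{\left(s \right)} = 3^{4} = 81$)
$h{\left(b \right)} = 0$
$\sqrt{h{\left(-132 \right)} + t{\left(F{\left(10,-9 \right)} \right)}} = \sqrt{0 + 81} = \sqrt{81} = 9$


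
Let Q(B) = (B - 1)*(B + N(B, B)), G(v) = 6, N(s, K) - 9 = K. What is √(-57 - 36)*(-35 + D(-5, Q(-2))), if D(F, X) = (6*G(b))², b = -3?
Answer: 1261*I*√93 ≈ 12161.0*I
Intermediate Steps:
N(s, K) = 9 + K
Q(B) = (-1 + B)*(9 + 2*B) (Q(B) = (B - 1)*(B + (9 + B)) = (-1 + B)*(9 + 2*B))
D(F, X) = 1296 (D(F, X) = (6*6)² = 36² = 1296)
√(-57 - 36)*(-35 + D(-5, Q(-2))) = √(-57 - 36)*(-35 + 1296) = √(-93)*1261 = (I*√93)*1261 = 1261*I*√93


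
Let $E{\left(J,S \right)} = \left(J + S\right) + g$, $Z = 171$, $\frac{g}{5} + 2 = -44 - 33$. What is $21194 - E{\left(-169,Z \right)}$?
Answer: $21587$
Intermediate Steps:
$g = -395$ ($g = -10 + 5 \left(-44 - 33\right) = -10 + 5 \left(-77\right) = -10 - 385 = -395$)
$E{\left(J,S \right)} = -395 + J + S$ ($E{\left(J,S \right)} = \left(J + S\right) - 395 = -395 + J + S$)
$21194 - E{\left(-169,Z \right)} = 21194 - \left(-395 - 169 + 171\right) = 21194 - -393 = 21194 + 393 = 21587$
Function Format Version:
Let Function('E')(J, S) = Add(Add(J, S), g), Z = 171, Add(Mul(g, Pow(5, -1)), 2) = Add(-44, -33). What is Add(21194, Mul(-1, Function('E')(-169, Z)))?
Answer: 21587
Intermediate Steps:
g = -395 (g = Add(-10, Mul(5, Add(-44, -33))) = Add(-10, Mul(5, -77)) = Add(-10, -385) = -395)
Function('E')(J, S) = Add(-395, J, S) (Function('E')(J, S) = Add(Add(J, S), -395) = Add(-395, J, S))
Add(21194, Mul(-1, Function('E')(-169, Z))) = Add(21194, Mul(-1, Add(-395, -169, 171))) = Add(21194, Mul(-1, -393)) = Add(21194, 393) = 21587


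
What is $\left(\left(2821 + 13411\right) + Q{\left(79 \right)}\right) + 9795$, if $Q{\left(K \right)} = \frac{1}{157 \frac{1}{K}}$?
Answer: $\frac{4086318}{157} \approx 26028.0$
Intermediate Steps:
$Q{\left(K \right)} = \frac{K}{157}$
$\left(\left(2821 + 13411\right) + Q{\left(79 \right)}\right) + 9795 = \left(\left(2821 + 13411\right) + \frac{1}{157} \cdot 79\right) + 9795 = \left(16232 + \frac{79}{157}\right) + 9795 = \frac{2548503}{157} + 9795 = \frac{4086318}{157}$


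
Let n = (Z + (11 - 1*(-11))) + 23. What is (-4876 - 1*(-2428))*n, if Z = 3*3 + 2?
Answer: -137088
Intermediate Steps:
Z = 11 (Z = 9 + 2 = 11)
n = 56 (n = (11 + (11 - 1*(-11))) + 23 = (11 + (11 + 11)) + 23 = (11 + 22) + 23 = 33 + 23 = 56)
(-4876 - 1*(-2428))*n = (-4876 - 1*(-2428))*56 = (-4876 + 2428)*56 = -2448*56 = -137088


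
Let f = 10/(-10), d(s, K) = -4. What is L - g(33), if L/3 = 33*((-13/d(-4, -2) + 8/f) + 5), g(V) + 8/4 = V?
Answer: -25/4 ≈ -6.2500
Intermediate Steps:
g(V) = -2 + V
f = -1 (f = 10*(-1/10) = -1)
L = 99/4 (L = 3*(33*((-13/(-4) + 8/(-1)) + 5)) = 3*(33*((-13*(-1/4) + 8*(-1)) + 5)) = 3*(33*((13/4 - 8) + 5)) = 3*(33*(-19/4 + 5)) = 3*(33*(1/4)) = 3*(33/4) = 99/4 ≈ 24.750)
L - g(33) = 99/4 - (-2 + 33) = 99/4 - 1*31 = 99/4 - 31 = -25/4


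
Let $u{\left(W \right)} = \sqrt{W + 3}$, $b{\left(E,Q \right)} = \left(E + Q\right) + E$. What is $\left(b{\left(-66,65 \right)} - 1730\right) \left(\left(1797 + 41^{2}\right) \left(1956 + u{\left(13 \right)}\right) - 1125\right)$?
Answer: $-12247911735$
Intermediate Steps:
$b{\left(E,Q \right)} = Q + 2 E$
$u{\left(W \right)} = \sqrt{3 + W}$
$\left(b{\left(-66,65 \right)} - 1730\right) \left(\left(1797 + 41^{2}\right) \left(1956 + u{\left(13 \right)}\right) - 1125\right) = \left(\left(65 + 2 \left(-66\right)\right) - 1730\right) \left(\left(1797 + 41^{2}\right) \left(1956 + \sqrt{3 + 13}\right) - 1125\right) = \left(\left(65 - 132\right) - 1730\right) \left(\left(1797 + 1681\right) \left(1956 + \sqrt{16}\right) - 1125\right) = \left(-67 - 1730\right) \left(3478 \left(1956 + 4\right) - 1125\right) = - 1797 \left(3478 \cdot 1960 - 1125\right) = - 1797 \left(6816880 - 1125\right) = \left(-1797\right) 6815755 = -12247911735$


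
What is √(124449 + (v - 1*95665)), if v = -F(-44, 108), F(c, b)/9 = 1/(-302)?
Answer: √2625218654/302 ≈ 169.66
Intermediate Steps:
F(c, b) = -9/302 (F(c, b) = 9/(-302) = 9*(-1/302) = -9/302)
v = 9/302 (v = -1*(-9/302) = 9/302 ≈ 0.029801)
√(124449 + (v - 1*95665)) = √(124449 + (9/302 - 1*95665)) = √(124449 + (9/302 - 95665)) = √(124449 - 28890821/302) = √(8692777/302) = √2625218654/302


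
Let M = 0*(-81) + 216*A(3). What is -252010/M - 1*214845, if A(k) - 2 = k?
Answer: -23228461/108 ≈ -2.1508e+5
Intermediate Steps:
A(k) = 2 + k
M = 1080 (M = 0*(-81) + 216*(2 + 3) = 0 + 216*5 = 0 + 1080 = 1080)
-252010/M - 1*214845 = -252010/1080 - 1*214845 = -252010*1/1080 - 214845 = -25201/108 - 214845 = -23228461/108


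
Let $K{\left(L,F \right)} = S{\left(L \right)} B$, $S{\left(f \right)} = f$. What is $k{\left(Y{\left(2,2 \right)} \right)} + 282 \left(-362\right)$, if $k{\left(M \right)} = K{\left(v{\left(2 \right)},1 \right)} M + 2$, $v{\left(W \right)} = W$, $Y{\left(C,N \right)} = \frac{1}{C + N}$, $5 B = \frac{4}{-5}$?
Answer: $- \frac{2552052}{25} \approx -1.0208 \cdot 10^{5}$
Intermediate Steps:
$B = - \frac{4}{25}$ ($B = \frac{4 \frac{1}{-5}}{5} = \frac{4 \left(- \frac{1}{5}\right)}{5} = \frac{1}{5} \left(- \frac{4}{5}\right) = - \frac{4}{25} \approx -0.16$)
$K{\left(L,F \right)} = - \frac{4 L}{25}$ ($K{\left(L,F \right)} = L \left(- \frac{4}{25}\right) = - \frac{4 L}{25}$)
$k{\left(M \right)} = 2 - \frac{8 M}{25}$ ($k{\left(M \right)} = \left(- \frac{4}{25}\right) 2 M + 2 = - \frac{8 M}{25} + 2 = 2 - \frac{8 M}{25}$)
$k{\left(Y{\left(2,2 \right)} \right)} + 282 \left(-362\right) = \left(2 - \frac{8}{25 \left(2 + 2\right)}\right) + 282 \left(-362\right) = \left(2 - \frac{8}{25 \cdot 4}\right) - 102084 = \left(2 - \frac{2}{25}\right) - 102084 = \frac{48}{25} - 102084 = - \frac{2552052}{25}$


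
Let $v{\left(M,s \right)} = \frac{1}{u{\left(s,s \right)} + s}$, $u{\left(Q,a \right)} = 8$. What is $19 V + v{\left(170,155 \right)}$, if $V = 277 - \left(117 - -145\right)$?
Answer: $\frac{46456}{163} \approx 285.01$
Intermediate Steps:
$V = 15$ ($V = 277 - \left(117 + 145\right) = 277 - 262 = 15$)
$v{\left(M,s \right)} = \frac{1}{8 + s}$
$19 V + v{\left(170,155 \right)} = 19 \cdot 15 + \frac{1}{8 + 155} = 285 + \frac{1}{163} = \frac{46456}{163}$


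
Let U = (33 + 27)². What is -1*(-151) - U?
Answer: -3449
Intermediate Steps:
U = 3600 (U = 60² = 3600)
-1*(-151) - U = -1*(-151) - 1*3600 = 151 - 3600 = -3449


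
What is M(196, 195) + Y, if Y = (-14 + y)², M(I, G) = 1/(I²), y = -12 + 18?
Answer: 2458625/38416 ≈ 64.000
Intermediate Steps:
y = 6
M(I, G) = I⁻²
Y = 64 (Y = (-14 + 6)² = (-8)² = 64)
M(196, 195) + Y = 196⁻² + 64 = 1/38416 + 64 = 2458625/38416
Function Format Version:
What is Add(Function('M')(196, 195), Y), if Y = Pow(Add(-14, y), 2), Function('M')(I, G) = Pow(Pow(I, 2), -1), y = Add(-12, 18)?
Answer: Rational(2458625, 38416) ≈ 64.000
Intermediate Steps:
y = 6
Function('M')(I, G) = Pow(I, -2)
Y = 64 (Y = Pow(Add(-14, 6), 2) = Pow(-8, 2) = 64)
Add(Function('M')(196, 195), Y) = Add(Pow(196, -2), 64) = Add(Rational(1, 38416), 64) = Rational(2458625, 38416)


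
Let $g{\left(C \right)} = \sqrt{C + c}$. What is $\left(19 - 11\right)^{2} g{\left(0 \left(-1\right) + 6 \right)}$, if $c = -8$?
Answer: $64 i \sqrt{2} \approx 90.51 i$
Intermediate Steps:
$g{\left(C \right)} = \sqrt{-8 + C}$ ($g{\left(C \right)} = \sqrt{C - 8} = \sqrt{-8 + C}$)
$\left(19 - 11\right)^{2} g{\left(0 \left(-1\right) + 6 \right)} = \left(19 - 11\right)^{2} \sqrt{-8 + \left(0 \left(-1\right) + 6\right)} = 8^{2} \sqrt{-8 + \left(0 + 6\right)} = 64 \sqrt{-8 + 6} = 64 \sqrt{-2} = 64 i \sqrt{2}$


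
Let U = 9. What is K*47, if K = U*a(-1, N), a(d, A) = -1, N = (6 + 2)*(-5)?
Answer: -423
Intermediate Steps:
N = -40 (N = 8*(-5) = -40)
K = -9 (K = 9*(-1) = -9)
K*47 = -9*47 = -423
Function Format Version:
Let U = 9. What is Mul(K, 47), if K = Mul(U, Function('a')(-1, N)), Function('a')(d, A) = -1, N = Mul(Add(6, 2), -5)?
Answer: -423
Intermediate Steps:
N = -40 (N = Mul(8, -5) = -40)
K = -9 (K = Mul(9, -1) = -9)
Mul(K, 47) = Mul(-9, 47) = -423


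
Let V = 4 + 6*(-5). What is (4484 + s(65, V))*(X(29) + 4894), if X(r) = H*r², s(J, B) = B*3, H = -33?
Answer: -100716754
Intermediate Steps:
V = -26 (V = 4 - 30 = -26)
s(J, B) = 3*B
X(r) = -33*r²
(4484 + s(65, V))*(X(29) + 4894) = (4484 + 3*(-26))*(-33*29² + 4894) = (4484 - 78)*(-33*841 + 4894) = 4406*(-27753 + 4894) = 4406*(-22859) = -100716754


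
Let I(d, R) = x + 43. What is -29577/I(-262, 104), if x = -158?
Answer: 29577/115 ≈ 257.19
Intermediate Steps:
I(d, R) = -115 (I(d, R) = -158 + 43 = -115)
-29577/I(-262, 104) = -29577/(-115) = -29577*(-1/115) = 29577/115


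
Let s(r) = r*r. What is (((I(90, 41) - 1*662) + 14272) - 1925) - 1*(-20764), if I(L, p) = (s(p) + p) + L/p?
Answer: 1401101/41 ≈ 34173.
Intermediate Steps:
s(r) = r**2
I(L, p) = p + p**2 + L/p (I(L, p) = (p**2 + p) + L/p = (p + p**2) + L/p = p + p**2 + L/p)
(((I(90, 41) - 1*662) + 14272) - 1925) - 1*(-20764) = ((((41 + 41**2 + 90/41) - 1*662) + 14272) - 1925) - 1*(-20764) = ((((41 + 1681 + 90*(1/41)) - 662) + 14272) - 1925) + 20764 = ((((41 + 1681 + 90/41) - 662) + 14272) - 1925) + 20764 = (((70692/41 - 662) + 14272) - 1925) + 20764 = ((43550/41 + 14272) - 1925) + 20764 = (628702/41 - 1925) + 20764 = 549777/41 + 20764 = 1401101/41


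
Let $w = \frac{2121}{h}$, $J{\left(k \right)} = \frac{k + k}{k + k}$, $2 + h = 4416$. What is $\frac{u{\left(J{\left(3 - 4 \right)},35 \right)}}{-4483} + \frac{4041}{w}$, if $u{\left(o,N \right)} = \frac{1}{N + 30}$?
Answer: $\frac{1732535012203}{206016265} \approx 8409.7$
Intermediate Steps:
$h = 4414$ ($h = -2 + 4416 = 4414$)
$J{\left(k \right)} = 1$ ($J{\left(k \right)} = \frac{2 k}{2 k} = 2 k \frac{1}{2 k} = 1$)
$w = \frac{2121}{4414} \approx 0.48052$
$u{\left(o,N \right)} = \frac{1}{30 + N}$
$\frac{u{\left(J{\left(3 - 4 \right)},35 \right)}}{-4483} + \frac{4041}{w} = \frac{1}{\left(30 + 35\right) \left(-4483\right)} + \frac{4041}{\frac{2121}{4414}} = \frac{1}{65} \left(- \frac{1}{4483}\right) + 4041 \cdot \frac{4414}{2121} = \frac{1}{65} \left(- \frac{1}{4483}\right) + \frac{5945658}{707} = - \frac{1}{291395} + \frac{5945658}{707} = \frac{1732535012203}{206016265}$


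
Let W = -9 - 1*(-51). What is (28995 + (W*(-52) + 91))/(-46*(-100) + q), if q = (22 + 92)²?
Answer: 13451/8798 ≈ 1.5289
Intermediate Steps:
W = 42 (W = -9 + 51 = 42)
q = 12996 (q = 114² = 12996)
(28995 + (W*(-52) + 91))/(-46*(-100) + q) = (28995 + (42*(-52) + 91))/(-46*(-100) + 12996) = (28995 + (-2184 + 91))/(4600 + 12996) = (28995 - 2093)/17596 = 26902*(1/17596) = 13451/8798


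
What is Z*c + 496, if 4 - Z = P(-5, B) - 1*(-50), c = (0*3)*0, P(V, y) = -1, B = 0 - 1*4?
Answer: 496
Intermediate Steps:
B = -4 (B = 0 - 4 = -4)
c = 0 (c = 0*0 = 0)
Z = -45 (Z = 4 - (-1 - 1*(-50)) = 4 - (-1 + 50) = 4 - 1*49 = 4 - 49 = -45)
Z*c + 496 = -45*0 + 496 = 0 + 496 = 496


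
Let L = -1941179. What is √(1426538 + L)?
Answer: I*√514641 ≈ 717.38*I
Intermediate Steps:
√(1426538 + L) = √(1426538 - 1941179) = √(-514641) = I*√514641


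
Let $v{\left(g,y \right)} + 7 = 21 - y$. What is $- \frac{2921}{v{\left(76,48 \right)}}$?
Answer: $\frac{2921}{34} \approx 85.912$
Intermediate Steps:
$v{\left(g,y \right)} = 14 - y$ ($v{\left(g,y \right)} = -7 - \left(-21 + y\right) = 14 - y$)
$- \frac{2921}{v{\left(76,48 \right)}} = - \frac{2921}{14 - 48} = - \frac{2921}{-34} = \left(-2921\right) \left(- \frac{1}{34}\right) = \frac{2921}{34}$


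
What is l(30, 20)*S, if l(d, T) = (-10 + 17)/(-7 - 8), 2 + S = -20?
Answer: 154/15 ≈ 10.267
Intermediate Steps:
S = -22 (S = -2 - 20 = -22)
l(d, T) = -7/15 (l(d, T) = 7/(-15) = 7*(-1/15) = -7/15)
l(30, 20)*S = -7/15*(-22) = 154/15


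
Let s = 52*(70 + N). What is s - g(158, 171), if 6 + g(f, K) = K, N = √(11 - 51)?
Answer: 3475 + 104*I*√10 ≈ 3475.0 + 328.88*I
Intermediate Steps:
N = 2*I*√10 (N = √(-40) = 2*I*√10 ≈ 6.3246*I)
g(f, K) = -6 + K
s = 3640 + 104*I*√10 (s = 52*(70 + 2*I*√10) = 3640 + 104*I*√10 ≈ 3640.0 + 328.88*I)
s - g(158, 171) = (3640 + 104*I*√10) - (-6 + 171) = (3640 + 104*I*√10) - 1*165 = (3640 + 104*I*√10) - 165 = 3475 + 104*I*√10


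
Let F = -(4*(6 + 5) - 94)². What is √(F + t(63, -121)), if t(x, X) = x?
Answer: I*√2437 ≈ 49.366*I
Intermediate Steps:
F = -2500 (F = -(4*11 - 94)² = -(44 - 94)² = -1*(-50)² = -1*2500 = -2500)
√(F + t(63, -121)) = √(-2500 + 63) = √(-2437) = I*√2437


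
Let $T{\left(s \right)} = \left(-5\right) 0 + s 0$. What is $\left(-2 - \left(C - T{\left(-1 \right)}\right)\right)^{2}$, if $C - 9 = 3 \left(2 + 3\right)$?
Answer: $676$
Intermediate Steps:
$C = 24$ ($C = 9 + 3 \left(2 + 3\right) = 9 + 3 \cdot 5 = 9 + 15 = 24$)
$T{\left(s \right)} = 0$ ($T{\left(s \right)} = 0 + 0 = 0$)
$\left(-2 - \left(C - T{\left(-1 \right)}\right)\right)^{2} = \left(-2 + \left(0 - 24\right)\right)^{2} = \left(-2 - 24\right)^{2} = \left(-26\right)^{2} = 676$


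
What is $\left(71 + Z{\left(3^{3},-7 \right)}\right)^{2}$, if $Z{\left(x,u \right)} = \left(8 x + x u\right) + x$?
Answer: $15625$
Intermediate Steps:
$Z{\left(x,u \right)} = 9 x + u x$ ($Z{\left(x,u \right)} = \left(8 x + u x\right) + x = 9 x + u x$)
$\left(71 + Z{\left(3^{3},-7 \right)}\right)^{2} = \left(71 + 3^{3} \left(9 - 7\right)\right)^{2} = \left(71 + 27 \cdot 2\right)^{2} = \left(71 + 54\right)^{2} = 125^{2} = 15625$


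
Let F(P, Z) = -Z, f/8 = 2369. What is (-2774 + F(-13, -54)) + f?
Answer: 16232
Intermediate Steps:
f = 18952 (f = 8*2369 = 18952)
(-2774 + F(-13, -54)) + f = (-2774 - 1*(-54)) + 18952 = (-2774 + 54) + 18952 = -2720 + 18952 = 16232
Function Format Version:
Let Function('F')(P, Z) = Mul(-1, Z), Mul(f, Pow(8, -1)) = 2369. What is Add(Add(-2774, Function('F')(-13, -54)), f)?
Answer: 16232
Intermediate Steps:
f = 18952 (f = Mul(8, 2369) = 18952)
Add(Add(-2774, Function('F')(-13, -54)), f) = Add(Add(-2774, Mul(-1, -54)), 18952) = Add(Add(-2774, 54), 18952) = Add(-2720, 18952) = 16232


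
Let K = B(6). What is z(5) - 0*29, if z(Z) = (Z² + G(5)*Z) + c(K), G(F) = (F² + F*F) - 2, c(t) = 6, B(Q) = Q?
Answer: 271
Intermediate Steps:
K = 6
G(F) = -2 + 2*F² (G(F) = (F² + F²) - 2 = 2*F² - 2 = -2 + 2*F²)
z(Z) = 6 + Z² + 48*Z (z(Z) = (Z² + (-2 + 2*5²)*Z) + 6 = (Z² + (-2 + 2*25)*Z) + 6 = (Z² + (-2 + 50)*Z) + 6 = (Z² + 48*Z) + 6 = 6 + Z² + 48*Z)
z(5) - 0*29 = (6 + 5² + 48*5) - 0*29 = (6 + 25 + 240) - 1*0 = 271 + 0 = 271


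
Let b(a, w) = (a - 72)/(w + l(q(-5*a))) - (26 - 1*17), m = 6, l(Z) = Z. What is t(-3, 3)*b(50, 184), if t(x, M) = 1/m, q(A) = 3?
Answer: -155/102 ≈ -1.5196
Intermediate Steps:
t(x, M) = ⅙ (t(x, M) = 1/6 = ⅙)
b(a, w) = -9 + (-72 + a)/(3 + w) (b(a, w) = (a - 72)/(w + 3) - (26 - 1*17) = (-72 + a)/(3 + w) - (26 - 17) = (-72 + a)/(3 + w) - 1*9 = (-72 + a)/(3 + w) - 9 = -9 + (-72 + a)/(3 + w))
t(-3, 3)*b(50, 184) = ((-99 + 50 - 9*184)/(3 + 184))/6 = ((-99 + 50 - 1656)/187)/6 = ((1/187)*(-1705))/6 = (⅙)*(-155/17) = -155/102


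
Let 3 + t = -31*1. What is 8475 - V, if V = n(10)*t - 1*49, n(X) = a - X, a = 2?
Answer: 8252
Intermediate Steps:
n(X) = 2 - X
t = -34 (t = -3 - 31*1 = -3 - 31 = -34)
V = 223 (V = (2 - 1*10)*(-34) - 1*49 = (2 - 10)*(-34) - 49 = -8*(-34) - 49 = 272 - 49 = 223)
8475 - V = 8475 - 1*223 = 8475 - 223 = 8252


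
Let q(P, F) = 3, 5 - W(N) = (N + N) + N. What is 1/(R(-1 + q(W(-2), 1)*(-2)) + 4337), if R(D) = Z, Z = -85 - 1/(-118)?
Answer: 118/501737 ≈ 0.00023518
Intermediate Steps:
W(N) = 5 - 3*N (W(N) = 5 - ((N + N) + N) = 5 - (2*N + N) = 5 - 3*N)
Z = -10029/118 (Z = -85 - 1*(-1/118) = -85 + 1/118 = -10029/118 ≈ -84.992)
R(D) = -10029/118
1/(R(-1 + q(W(-2), 1)*(-2)) + 4337) = 1/(-10029/118 + 4337) = 1/(501737/118) = 118/501737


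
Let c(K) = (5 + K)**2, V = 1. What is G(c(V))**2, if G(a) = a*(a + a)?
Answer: 6718464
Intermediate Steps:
G(a) = 2*a**2 (G(a) = a*(2*a) = 2*a**2)
G(c(V))**2 = (2*((5 + 1)**2)**2)**2 = (2*(6**2)**2)**2 = (2*36**2)**2 = (2*1296)**2 = 2592**2 = 6718464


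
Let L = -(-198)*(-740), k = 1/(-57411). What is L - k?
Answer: -8411859719/57411 ≈ -1.4652e+5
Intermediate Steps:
k = -1/57411 ≈ -1.7418e-5
L = -146520 (L = -198*740 = -146520)
L - k = -146520 - 1*(-1/57411) = -146520 + 1/57411 = -8411859719/57411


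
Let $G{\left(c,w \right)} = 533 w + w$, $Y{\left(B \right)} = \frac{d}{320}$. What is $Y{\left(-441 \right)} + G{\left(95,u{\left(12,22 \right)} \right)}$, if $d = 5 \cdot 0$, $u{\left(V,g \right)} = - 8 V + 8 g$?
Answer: $42720$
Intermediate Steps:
$d = 0$
$Y{\left(B \right)} = 0$ ($Y{\left(B \right)} = \frac{0}{320} = 0 \cdot \frac{1}{320} = 0$)
$G{\left(c,w \right)} = 534 w$
$Y{\left(-441 \right)} + G{\left(95,u{\left(12,22 \right)} \right)} = 0 + 534 \left(\left(-8\right) 12 + 8 \cdot 22\right) = 0 + 534 \left(-96 + 176\right) = 0 + 534 \cdot 80 = 0 + 42720 = 42720$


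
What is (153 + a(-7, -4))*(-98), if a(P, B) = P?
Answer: -14308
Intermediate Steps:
(153 + a(-7, -4))*(-98) = (153 - 7)*(-98) = 146*(-98) = -14308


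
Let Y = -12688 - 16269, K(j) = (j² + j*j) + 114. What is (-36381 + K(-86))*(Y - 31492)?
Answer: 1298142275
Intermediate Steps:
K(j) = 114 + 2*j² (K(j) = (j² + j²) + 114 = 2*j² + 114 = 114 + 2*j²)
Y = -28957
(-36381 + K(-86))*(Y - 31492) = (-36381 + (114 + 2*(-86)²))*(-28957 - 31492) = (-36381 + (114 + 2*7396))*(-60449) = (-36381 + (114 + 14792))*(-60449) = (-36381 + 14906)*(-60449) = -21475*(-60449) = 1298142275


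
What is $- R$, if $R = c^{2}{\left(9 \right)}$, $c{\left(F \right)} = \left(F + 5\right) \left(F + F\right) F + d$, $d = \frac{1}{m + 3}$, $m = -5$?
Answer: $- \frac{20566225}{4} \approx -5.1416 \cdot 10^{6}$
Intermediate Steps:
$d = - \frac{1}{2}$ ($d = \frac{1}{-5 + 3} = \frac{1}{-2} = - \frac{1}{2} \approx -0.5$)
$c{\left(F \right)} = - \frac{1}{2} + 2 F^{2} \left(5 + F\right)$ ($c{\left(F \right)} = \left(F + 5\right) \left(F + F\right) F - \frac{1}{2} = \left(5 + F\right) 2 F F - \frac{1}{2} = 2 F \left(5 + F\right) F - \frac{1}{2} = 2 F^{2} \left(5 + F\right) - \frac{1}{2} = - \frac{1}{2} + 2 F^{2} \left(5 + F\right)$)
$R = \frac{20566225}{4}$ ($R = \left(- \frac{1}{2} + 2 \cdot 9^{3} + 10 \cdot 9^{2}\right)^{2} = \left(- \frac{1}{2} + 2 \cdot 729 + 10 \cdot 81\right)^{2} = \left(- \frac{1}{2} + 1458 + 810\right)^{2} = \left(\frac{4535}{2}\right)^{2} = \frac{20566225}{4} \approx 5.1416 \cdot 10^{6}$)
$- R = \left(-1\right) \frac{20566225}{4} = - \frac{20566225}{4}$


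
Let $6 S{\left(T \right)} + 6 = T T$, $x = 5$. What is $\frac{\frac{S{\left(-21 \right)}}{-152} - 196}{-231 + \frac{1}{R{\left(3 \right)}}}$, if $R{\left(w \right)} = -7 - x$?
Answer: $\frac{179187}{210748} \approx 0.85024$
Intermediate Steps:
$S{\left(T \right)} = -1 + \frac{T^{2}}{6}$ ($S{\left(T \right)} = -1 + \frac{T T}{6} = -1 + \frac{T^{2}}{6}$)
$R{\left(w \right)} = -12$ ($R{\left(w \right)} = -7 - 5 = -12$)
$\frac{\frac{S{\left(-21 \right)}}{-152} - 196}{-231 + \frac{1}{R{\left(3 \right)}}} = \frac{\frac{-1 + \frac{\left(-21\right)^{2}}{6}}{-152} - 196}{-231 + \frac{1}{-12}} = \frac{\left(-1 + \frac{1}{6} \cdot 441\right) \left(- \frac{1}{152}\right) - 196}{-231 - \frac{1}{12}} = \frac{\left(-1 + \frac{147}{2}\right) \left(- \frac{1}{152}\right) - 196}{- \frac{2773}{12}} = \left(\frac{145}{2} \left(- \frac{1}{152}\right) - 196\right) \left(- \frac{12}{2773}\right) = \left(- \frac{145}{304} - 196\right) \left(- \frac{12}{2773}\right) = \left(- \frac{59729}{304}\right) \left(- \frac{12}{2773}\right) = \frac{179187}{210748}$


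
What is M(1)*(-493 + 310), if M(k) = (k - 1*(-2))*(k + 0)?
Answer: -549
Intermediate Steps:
M(k) = k*(2 + k) (M(k) = (k + 2)*k = (2 + k)*k = k*(2 + k))
M(1)*(-493 + 310) = (1*(2 + 1))*(-493 + 310) = (1*3)*(-183) = 3*(-183) = -549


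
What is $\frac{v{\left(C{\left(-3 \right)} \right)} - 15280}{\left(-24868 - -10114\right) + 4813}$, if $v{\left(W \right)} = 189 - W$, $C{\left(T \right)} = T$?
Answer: $\frac{15088}{9941} \approx 1.5178$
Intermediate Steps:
$\frac{v{\left(C{\left(-3 \right)} \right)} - 15280}{\left(-24868 - -10114\right) + 4813} = \frac{\left(189 - -3\right) - 15280}{\left(-24868 - -10114\right) + 4813} = \frac{\left(189 + 3\right) - 15280}{\left(-24868 + 10114\right) + 4813} = \frac{192 - 15280}{-14754 + 4813} = - \frac{15088}{-9941} = \left(-15088\right) \left(- \frac{1}{9941}\right) = \frac{15088}{9941}$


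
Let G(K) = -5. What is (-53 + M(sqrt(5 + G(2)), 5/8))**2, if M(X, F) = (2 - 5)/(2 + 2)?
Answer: 46225/16 ≈ 2889.1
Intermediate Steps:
M(X, F) = -3/4
(-53 + M(sqrt(5 + G(2)), 5/8))**2 = (-53 - 3/4)**2 = (-215/4)**2 = 46225/16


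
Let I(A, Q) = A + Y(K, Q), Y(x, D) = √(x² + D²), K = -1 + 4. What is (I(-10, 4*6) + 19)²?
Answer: 666 + 54*√65 ≈ 1101.4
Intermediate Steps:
K = 3
Y(x, D) = √(D² + x²)
I(A, Q) = A + √(9 + Q²) (I(A, Q) = A + √(Q² + 3²) = A + √(Q² + 9) = A + √(9 + Q²))
(I(-10, 4*6) + 19)² = ((-10 + √(9 + (4*6)²)) + 19)² = ((-10 + √(9 + 24²)) + 19)² = ((-10 + √(9 + 576)) + 19)² = ((-10 + √585) + 19)² = ((-10 + 3*√65) + 19)² = (9 + 3*√65)²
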